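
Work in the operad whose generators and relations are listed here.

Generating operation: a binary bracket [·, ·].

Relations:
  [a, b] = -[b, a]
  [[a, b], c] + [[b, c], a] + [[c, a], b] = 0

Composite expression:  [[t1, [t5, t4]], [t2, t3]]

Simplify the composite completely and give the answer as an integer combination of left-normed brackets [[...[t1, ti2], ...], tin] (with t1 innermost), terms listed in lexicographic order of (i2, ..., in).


-[[[[t1, t4], t5], t2], t3] + [[[[t1, t4], t5], t3], t2] + [[[[t1, t5], t4], t2], t3] - [[[[t1, t5], t4], t3], t2]

A multilinear Lie element is pinned by t1-initial words (t1 innermost).
Composite bracket: [[t1, [t5, t4]], [t2, t3]]
Under [a, b] = ab - ba we get 16 signed associative words (2^4 = 16).
Words beginning with t1 determine it all:
  t1t4t5t2t3 appears with sign -1, giving the term -[[[[t1, t4], t5], t2], t3]
  t1t4t5t3t2 appears with sign +1, giving the term +[[[[t1, t4], t5], t3], t2]
  t1t5t4t2t3 appears with sign +1, giving the term +[[[[t1, t5], t4], t2], t3]
  t1t5t4t3t2 appears with sign -1, giving the term -[[[[t1, t5], t4], t3], t2]


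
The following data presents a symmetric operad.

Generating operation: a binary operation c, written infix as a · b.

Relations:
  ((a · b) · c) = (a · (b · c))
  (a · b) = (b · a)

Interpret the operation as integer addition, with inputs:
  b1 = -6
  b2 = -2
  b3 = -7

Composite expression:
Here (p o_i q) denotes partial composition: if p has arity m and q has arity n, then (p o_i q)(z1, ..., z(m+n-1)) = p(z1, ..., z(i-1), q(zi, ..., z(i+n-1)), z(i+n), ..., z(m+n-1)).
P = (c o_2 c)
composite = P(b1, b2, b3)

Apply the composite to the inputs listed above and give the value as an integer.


-15


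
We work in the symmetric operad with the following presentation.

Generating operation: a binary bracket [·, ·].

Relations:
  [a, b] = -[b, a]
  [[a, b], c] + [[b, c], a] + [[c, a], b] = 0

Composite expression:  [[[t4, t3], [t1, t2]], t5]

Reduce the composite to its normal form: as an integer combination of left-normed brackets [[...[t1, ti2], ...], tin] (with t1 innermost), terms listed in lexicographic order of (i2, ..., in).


[[[[t1, t2], t3], t4], t5] - [[[[t1, t2], t4], t3], t5]


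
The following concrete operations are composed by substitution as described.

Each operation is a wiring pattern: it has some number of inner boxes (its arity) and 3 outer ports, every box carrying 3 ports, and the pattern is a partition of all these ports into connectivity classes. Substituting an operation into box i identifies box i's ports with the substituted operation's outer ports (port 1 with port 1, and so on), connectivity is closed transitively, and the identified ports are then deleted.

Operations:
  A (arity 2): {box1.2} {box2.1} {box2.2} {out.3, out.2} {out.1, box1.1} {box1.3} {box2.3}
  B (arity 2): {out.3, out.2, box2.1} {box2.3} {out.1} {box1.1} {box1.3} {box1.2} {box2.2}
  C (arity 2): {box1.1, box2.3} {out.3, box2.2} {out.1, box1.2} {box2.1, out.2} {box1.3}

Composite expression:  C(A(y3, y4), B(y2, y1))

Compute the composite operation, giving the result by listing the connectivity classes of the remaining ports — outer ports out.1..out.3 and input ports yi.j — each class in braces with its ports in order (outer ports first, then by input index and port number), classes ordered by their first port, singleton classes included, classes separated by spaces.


{out.1} {out.2} {out.3, y1.1, y3.1} {y1.2} {y1.3} {y2.1} {y2.2} {y2.3} {y3.2} {y3.3} {y4.1} {y4.2} {y4.3}

Two ports join when wires chain via C-identified ports.
composing A on (y3, y4), with out.j its own outer ports: {out.1, y3.1} {out.2, out.3} {y3.2} {y3.3} {y4.1} {y4.2} {y4.3}
composing B on (y2, y1), with out.j its own outer ports: {out.1} {out.2, out.3, y1.1} {y1.2} {y1.3} {y2.1} {y2.2} {y2.3}
composing C on (y3, y4, y2, y1), with out.j its own outer ports: {out.1} {out.2} {out.3, y1.1, y3.1} {y1.2} {y1.3} {y2.1} {y2.2} {y2.3} {y3.2} {y3.3} {y4.1} {y4.2} {y4.3}


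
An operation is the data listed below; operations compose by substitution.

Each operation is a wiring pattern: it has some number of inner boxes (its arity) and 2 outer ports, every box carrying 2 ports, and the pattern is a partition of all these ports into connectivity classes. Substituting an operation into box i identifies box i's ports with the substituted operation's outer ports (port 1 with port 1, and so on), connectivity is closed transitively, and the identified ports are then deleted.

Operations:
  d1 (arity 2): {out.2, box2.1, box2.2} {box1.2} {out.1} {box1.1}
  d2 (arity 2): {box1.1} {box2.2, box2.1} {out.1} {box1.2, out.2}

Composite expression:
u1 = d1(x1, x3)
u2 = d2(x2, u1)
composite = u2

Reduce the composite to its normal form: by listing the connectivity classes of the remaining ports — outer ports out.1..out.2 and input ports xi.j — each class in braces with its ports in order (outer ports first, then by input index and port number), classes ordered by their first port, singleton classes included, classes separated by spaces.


{out.1} {out.2, x2.2} {x1.1} {x1.2} {x2.1} {x3.1, x3.2}

Substituting into d2 glues patterns; closure does the rest.
through d1, on inputs (x1, x3): {out.1} {out.2, x3.1, x3.2} {x1.1} {x1.2} (out.j = stage outer ports)
through d2, on inputs (x2, x1, x3): {out.1} {out.2, x2.2} {x1.1} {x1.2} {x2.1} {x3.1, x3.2} (out.j = stage outer ports)


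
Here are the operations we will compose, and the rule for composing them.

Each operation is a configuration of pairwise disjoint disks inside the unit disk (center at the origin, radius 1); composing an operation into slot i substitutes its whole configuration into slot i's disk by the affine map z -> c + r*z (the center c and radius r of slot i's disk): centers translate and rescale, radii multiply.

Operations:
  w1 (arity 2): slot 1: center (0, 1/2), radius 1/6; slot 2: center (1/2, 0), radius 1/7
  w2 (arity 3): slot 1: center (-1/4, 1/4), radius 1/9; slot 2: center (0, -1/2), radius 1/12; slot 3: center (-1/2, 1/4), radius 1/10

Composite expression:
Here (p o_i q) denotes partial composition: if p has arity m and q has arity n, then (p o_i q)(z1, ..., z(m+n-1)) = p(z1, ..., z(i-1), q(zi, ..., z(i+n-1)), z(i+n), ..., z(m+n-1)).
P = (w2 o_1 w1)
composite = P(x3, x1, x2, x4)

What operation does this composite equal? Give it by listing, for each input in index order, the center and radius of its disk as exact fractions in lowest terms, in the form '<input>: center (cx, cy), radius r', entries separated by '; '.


Nesting under w2 composes maps z -> c + r*z down each x-path.
for x3, the 2-step affine chain lands on center (-1/4, 11/36), radius 1/54
for x1, the 2-step affine chain lands on center (-7/36, 1/4), radius 1/63
for x2, the 1-step affine chain lands on center (0, -1/2), radius 1/12
for x4, the 1-step affine chain lands on center (-1/2, 1/4), radius 1/10

x1: center (-7/36, 1/4), radius 1/63; x2: center (0, -1/2), radius 1/12; x3: center (-1/4, 11/36), radius 1/54; x4: center (-1/2, 1/4), radius 1/10


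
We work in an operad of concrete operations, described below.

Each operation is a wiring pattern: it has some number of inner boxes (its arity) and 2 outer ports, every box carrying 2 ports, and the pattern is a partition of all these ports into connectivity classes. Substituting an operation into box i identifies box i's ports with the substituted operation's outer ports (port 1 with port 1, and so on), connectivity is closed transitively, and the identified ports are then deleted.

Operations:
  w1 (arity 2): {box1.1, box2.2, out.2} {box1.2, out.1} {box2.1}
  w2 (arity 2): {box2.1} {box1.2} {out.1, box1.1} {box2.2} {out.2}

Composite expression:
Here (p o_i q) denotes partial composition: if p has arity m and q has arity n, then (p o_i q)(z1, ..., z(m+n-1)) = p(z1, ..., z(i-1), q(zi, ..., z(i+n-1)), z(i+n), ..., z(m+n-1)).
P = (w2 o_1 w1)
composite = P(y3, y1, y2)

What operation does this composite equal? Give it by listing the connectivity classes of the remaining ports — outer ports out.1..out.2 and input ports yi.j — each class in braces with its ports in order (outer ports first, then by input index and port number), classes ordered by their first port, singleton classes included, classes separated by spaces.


Two ports join when wires chain via w2-identified ports.
after w1, the pattern on (y3, y1) reads {out.1, y3.2} {out.2, y1.2, y3.1} {y1.1} (out.j = its outer ports)
after w2, the pattern on (y3, y1, y2) reads {out.1, y3.2} {out.2} {y1.1} {y1.2, y3.1} {y2.1} {y2.2} (out.j = its outer ports)

{out.1, y3.2} {out.2} {y1.1} {y1.2, y3.1} {y2.1} {y2.2}


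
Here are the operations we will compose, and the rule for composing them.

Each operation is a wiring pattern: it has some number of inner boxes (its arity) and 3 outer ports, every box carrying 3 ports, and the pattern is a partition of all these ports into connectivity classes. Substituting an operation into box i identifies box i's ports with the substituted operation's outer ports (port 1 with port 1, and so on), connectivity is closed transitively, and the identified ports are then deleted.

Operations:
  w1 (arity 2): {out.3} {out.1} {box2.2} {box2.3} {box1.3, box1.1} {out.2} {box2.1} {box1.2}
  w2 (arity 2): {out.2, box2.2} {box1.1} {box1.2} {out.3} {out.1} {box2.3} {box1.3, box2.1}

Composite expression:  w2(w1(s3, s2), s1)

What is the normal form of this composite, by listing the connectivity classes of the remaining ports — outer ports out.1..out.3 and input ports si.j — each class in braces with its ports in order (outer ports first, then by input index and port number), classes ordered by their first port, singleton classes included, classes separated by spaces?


Substituting into w2 glues patterns; closure does the rest.
through w1, on inputs (s3, s2): {out.1} {out.2} {out.3} {s2.1} {s2.2} {s2.3} {s3.1, s3.3} {s3.2} (out.j = stage outer ports)
through w2, on inputs (s3, s2, s1): {out.1} {out.2, s1.2} {out.3} {s1.1} {s1.3} {s2.1} {s2.2} {s2.3} {s3.1, s3.3} {s3.2} (out.j = stage outer ports)

{out.1} {out.2, s1.2} {out.3} {s1.1} {s1.3} {s2.1} {s2.2} {s2.3} {s3.1, s3.3} {s3.2}


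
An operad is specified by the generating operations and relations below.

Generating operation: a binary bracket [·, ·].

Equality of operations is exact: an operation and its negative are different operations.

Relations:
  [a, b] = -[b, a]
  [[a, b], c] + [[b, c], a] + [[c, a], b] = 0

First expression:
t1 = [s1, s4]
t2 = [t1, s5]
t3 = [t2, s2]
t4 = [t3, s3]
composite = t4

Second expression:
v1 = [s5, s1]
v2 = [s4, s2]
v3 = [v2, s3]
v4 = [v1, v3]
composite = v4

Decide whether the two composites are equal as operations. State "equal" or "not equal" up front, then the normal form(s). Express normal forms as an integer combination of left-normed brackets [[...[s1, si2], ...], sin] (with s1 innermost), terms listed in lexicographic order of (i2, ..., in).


not equal: they reduce to [[[[s1, s4], s5], s2], s3] and [[[[s1, s5], s2], s4], s3] - [[[[s1, s5], s3], s2], s4] + [[[[s1, s5], s3], s4], s2] - [[[[s1, s5], s4], s2], s3]

Normal form of the first expression: [[[[s1, s4], s5], s2], s3]
Normal form of the second expression: [[[[s1, s5], s2], s4], s3] - [[[[s1, s5], s3], s2], s4] + [[[[s1, s5], s3], s4], s2] - [[[[s1, s5], s4], s2], s3]
Different reductions; not equal.


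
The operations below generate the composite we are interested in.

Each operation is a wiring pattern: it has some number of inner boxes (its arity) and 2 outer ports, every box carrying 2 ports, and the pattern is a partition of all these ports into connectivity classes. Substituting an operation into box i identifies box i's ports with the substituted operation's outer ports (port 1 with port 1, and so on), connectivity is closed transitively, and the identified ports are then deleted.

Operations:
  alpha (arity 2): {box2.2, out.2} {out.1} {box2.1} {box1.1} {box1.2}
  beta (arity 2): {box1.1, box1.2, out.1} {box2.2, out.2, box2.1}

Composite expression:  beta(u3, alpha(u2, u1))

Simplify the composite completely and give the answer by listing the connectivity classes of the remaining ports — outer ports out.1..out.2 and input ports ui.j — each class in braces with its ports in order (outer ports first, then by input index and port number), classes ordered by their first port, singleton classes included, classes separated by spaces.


{out.1, u3.1, u3.2} {out.2, u1.2} {u1.1} {u2.1} {u2.2}

Reachability decides: close wires over beta-identified ports.
composing alpha on (u2, u1), with out.j its own outer ports: {out.1} {out.2, u1.2} {u1.1} {u2.1} {u2.2}
composing beta on (u3, u2, u1), with out.j its own outer ports: {out.1, u3.1, u3.2} {out.2, u1.2} {u1.1} {u2.1} {u2.2}


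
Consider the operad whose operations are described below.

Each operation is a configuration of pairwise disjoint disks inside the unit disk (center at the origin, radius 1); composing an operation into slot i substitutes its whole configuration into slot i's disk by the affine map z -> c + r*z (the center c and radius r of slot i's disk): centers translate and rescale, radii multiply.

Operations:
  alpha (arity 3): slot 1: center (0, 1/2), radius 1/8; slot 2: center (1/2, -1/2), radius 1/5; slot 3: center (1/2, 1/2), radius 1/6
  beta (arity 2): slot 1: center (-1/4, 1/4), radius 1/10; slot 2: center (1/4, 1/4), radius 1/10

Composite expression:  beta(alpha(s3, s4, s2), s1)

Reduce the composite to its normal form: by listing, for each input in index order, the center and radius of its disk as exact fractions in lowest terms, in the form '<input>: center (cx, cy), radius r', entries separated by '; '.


s1: center (1/4, 1/4), radius 1/10; s2: center (-1/5, 3/10), radius 1/60; s3: center (-1/4, 3/10), radius 1/80; s4: center (-1/5, 1/5), radius 1/50

Nesting under beta composes maps z -> c + r*z down each s-path.
s3 passes through 2 substitutions, ending at center (-1/4, 3/10), radius 1/80
s4 passes through 2 substitutions, ending at center (-1/5, 1/5), radius 1/50
s2 passes through 2 substitutions, ending at center (-1/5, 3/10), radius 1/60
s1 passes through 1 substitution, ending at center (1/4, 1/4), radius 1/10


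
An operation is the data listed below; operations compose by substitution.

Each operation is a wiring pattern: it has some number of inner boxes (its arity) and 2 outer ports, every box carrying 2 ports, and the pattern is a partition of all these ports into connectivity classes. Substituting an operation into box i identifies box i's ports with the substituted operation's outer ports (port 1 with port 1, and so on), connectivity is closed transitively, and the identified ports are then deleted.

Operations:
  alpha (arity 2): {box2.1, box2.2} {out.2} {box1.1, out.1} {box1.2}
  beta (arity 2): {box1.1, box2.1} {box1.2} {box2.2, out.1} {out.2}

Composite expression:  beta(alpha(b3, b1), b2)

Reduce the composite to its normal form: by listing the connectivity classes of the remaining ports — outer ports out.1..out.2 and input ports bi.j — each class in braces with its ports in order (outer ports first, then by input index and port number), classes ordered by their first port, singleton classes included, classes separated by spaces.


{out.1, b2.2} {out.2} {b1.1, b1.2} {b2.1, b3.1} {b3.2}

Connectivity passes through glued beta-boundaries; trace each wire chain.
the subtree at alpha composes to {out.1, b3.1} {out.2} {b1.1, b1.2} {b3.2} on (b3, b1); out.j = own outer ports
the subtree at beta composes to {out.1, b2.2} {out.2} {b1.1, b1.2} {b2.1, b3.1} {b3.2} on (b3, b1, b2); out.j = own outer ports


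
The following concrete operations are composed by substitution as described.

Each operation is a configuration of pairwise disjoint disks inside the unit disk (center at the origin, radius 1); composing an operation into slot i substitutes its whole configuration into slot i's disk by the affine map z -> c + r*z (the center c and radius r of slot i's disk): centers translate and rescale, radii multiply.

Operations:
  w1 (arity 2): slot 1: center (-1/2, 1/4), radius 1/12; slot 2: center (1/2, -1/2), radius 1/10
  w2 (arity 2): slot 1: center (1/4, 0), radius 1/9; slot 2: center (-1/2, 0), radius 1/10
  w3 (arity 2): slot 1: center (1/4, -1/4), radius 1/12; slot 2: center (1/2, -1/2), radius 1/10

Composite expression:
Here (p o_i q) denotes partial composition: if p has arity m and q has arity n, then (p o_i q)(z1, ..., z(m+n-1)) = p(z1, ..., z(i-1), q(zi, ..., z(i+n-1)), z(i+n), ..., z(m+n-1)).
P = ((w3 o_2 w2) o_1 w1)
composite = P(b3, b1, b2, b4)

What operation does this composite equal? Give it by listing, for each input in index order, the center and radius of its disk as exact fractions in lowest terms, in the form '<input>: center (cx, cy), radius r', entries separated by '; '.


b1: center (7/24, -7/24), radius 1/120; b2: center (21/40, -1/2), radius 1/90; b3: center (5/24, -11/48), radius 1/144; b4: center (9/20, -1/2), radius 1/100

Follow each b-input down from w3: c' goes to c + r*c', radius to r*r'.
b3: after 2 affine steps, its disk has center (5/24, -11/48), radius 1/144
b1: after 2 affine steps, its disk has center (7/24, -7/24), radius 1/120
b2: after 2 affine steps, its disk has center (21/40, -1/2), radius 1/90
b4: after 2 affine steps, its disk has center (9/20, -1/2), radius 1/100


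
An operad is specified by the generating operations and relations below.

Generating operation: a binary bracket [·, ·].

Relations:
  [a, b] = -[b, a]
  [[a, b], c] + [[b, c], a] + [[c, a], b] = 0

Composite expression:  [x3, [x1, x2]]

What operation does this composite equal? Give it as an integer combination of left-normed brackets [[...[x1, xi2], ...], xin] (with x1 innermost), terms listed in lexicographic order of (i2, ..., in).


Antisymmetry and Jacobi reduce to x1-anchored left-normed brackets.
Composite bracket: [x3, [x1, x2]]
Applying ab - ba throughout gives 4 signed words (2^2 = 4).
Words beginning with x1 determine it all:
  sign of x1x2x3 is -1, so it contributes -[[x1, x2], x3]

-[[x1, x2], x3]


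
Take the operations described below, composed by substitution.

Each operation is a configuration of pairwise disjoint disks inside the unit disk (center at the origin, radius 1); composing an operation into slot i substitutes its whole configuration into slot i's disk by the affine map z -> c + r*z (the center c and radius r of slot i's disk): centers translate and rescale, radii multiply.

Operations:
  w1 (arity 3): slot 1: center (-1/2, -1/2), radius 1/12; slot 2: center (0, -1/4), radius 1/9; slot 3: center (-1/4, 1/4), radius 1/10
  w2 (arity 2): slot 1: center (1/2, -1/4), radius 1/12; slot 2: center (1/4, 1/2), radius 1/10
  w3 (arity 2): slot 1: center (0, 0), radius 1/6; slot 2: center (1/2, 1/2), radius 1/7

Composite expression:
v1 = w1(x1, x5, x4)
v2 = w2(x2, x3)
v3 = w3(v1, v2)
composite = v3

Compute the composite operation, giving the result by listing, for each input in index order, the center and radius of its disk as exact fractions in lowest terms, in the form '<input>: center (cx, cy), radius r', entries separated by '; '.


Affine substitution under w3: radii multiply and x-centers shift.
x1 passes through 2 substitutions, ending at center (-1/12, -1/12), radius 1/72
x5 passes through 2 substitutions, ending at center (0, -1/24), radius 1/54
x4 passes through 2 substitutions, ending at center (-1/24, 1/24), radius 1/60
x2 passes through 2 substitutions, ending at center (4/7, 13/28), radius 1/84
x3 passes through 2 substitutions, ending at center (15/28, 4/7), radius 1/70

x1: center (-1/12, -1/12), radius 1/72; x2: center (4/7, 13/28), radius 1/84; x3: center (15/28, 4/7), radius 1/70; x4: center (-1/24, 1/24), radius 1/60; x5: center (0, -1/24), radius 1/54


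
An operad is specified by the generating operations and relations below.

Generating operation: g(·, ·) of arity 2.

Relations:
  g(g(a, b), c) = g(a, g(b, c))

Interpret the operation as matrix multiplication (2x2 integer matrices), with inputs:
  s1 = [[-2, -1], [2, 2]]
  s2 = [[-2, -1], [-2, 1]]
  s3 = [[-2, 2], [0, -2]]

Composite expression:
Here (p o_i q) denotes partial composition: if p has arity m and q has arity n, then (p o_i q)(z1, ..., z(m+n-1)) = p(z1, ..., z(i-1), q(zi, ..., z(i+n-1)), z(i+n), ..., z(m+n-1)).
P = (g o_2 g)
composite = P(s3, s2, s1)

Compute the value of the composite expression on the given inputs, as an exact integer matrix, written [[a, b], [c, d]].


[[8, 8], [-12, -8]]

g(s2, s1) = [[2, 0], [6, 4]]
g(s3, g(s2, s1)) = [[8, 8], [-12, -8]]


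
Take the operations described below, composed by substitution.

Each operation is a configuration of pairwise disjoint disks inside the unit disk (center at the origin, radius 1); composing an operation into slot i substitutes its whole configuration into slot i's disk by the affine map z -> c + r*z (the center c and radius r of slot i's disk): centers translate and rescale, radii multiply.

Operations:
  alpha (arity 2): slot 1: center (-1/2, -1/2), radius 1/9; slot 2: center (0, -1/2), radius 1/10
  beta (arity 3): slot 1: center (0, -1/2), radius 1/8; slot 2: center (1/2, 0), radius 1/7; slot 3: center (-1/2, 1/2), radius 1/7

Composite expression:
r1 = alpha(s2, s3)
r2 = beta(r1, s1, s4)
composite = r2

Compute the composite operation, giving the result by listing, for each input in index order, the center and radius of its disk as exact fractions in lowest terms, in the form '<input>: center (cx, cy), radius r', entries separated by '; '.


Only the slot chain above each s matters under beta; compose those maps.
input s2: applying the 2 nested substitutions gives center (-1/16, -9/16), radius 1/72
input s3: applying the 2 nested substitutions gives center (0, -9/16), radius 1/80
input s1: applying the 1 nested substitution gives center (1/2, 0), radius 1/7
input s4: applying the 1 nested substitution gives center (-1/2, 1/2), radius 1/7

s1: center (1/2, 0), radius 1/7; s2: center (-1/16, -9/16), radius 1/72; s3: center (0, -9/16), radius 1/80; s4: center (-1/2, 1/2), radius 1/7


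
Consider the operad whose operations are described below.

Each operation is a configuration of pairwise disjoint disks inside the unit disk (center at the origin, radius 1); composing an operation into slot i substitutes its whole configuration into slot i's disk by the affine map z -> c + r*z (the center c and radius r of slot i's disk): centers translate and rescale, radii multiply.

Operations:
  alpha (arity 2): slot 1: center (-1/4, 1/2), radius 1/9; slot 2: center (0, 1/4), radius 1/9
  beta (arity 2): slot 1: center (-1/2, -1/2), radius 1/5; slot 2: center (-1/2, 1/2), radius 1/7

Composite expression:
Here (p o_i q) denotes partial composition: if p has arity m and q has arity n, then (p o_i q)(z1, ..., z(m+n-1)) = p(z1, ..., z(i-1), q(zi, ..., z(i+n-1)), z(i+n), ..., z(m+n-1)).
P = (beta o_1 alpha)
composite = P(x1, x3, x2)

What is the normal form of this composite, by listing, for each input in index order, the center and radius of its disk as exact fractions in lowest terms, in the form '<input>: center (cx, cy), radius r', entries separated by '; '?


x1: center (-11/20, -2/5), radius 1/45; x2: center (-1/2, 1/2), radius 1/7; x3: center (-1/2, -9/20), radius 1/45

Only the slot chain above each x matters under beta; compose those maps.
x1 passes through 2 substitutions, ending at center (-11/20, -2/5), radius 1/45
x3 passes through 2 substitutions, ending at center (-1/2, -9/20), radius 1/45
x2 passes through 1 substitution, ending at center (-1/2, 1/2), radius 1/7


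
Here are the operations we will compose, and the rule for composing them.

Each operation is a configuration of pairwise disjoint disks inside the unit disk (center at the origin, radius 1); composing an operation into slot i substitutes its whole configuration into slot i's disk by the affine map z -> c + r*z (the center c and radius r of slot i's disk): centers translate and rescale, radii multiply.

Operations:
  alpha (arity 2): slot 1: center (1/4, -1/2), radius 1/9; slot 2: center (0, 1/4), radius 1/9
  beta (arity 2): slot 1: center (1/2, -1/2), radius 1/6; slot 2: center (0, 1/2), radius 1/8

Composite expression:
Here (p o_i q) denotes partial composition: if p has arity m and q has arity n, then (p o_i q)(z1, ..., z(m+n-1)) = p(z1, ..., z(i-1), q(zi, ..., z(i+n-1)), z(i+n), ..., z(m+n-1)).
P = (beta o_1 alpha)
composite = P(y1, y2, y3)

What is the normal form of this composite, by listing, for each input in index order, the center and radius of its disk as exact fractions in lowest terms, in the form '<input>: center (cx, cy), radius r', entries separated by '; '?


y1: center (13/24, -7/12), radius 1/54; y2: center (1/2, -11/24), radius 1/54; y3: center (0, 1/2), radius 1/8

Nesting under beta composes maps z -> c + r*z down each y-path.
y1 passes through 2 substitutions, ending at center (13/24, -7/12), radius 1/54
y2 passes through 2 substitutions, ending at center (1/2, -11/24), radius 1/54
y3 passes through 1 substitution, ending at center (0, 1/2), radius 1/8


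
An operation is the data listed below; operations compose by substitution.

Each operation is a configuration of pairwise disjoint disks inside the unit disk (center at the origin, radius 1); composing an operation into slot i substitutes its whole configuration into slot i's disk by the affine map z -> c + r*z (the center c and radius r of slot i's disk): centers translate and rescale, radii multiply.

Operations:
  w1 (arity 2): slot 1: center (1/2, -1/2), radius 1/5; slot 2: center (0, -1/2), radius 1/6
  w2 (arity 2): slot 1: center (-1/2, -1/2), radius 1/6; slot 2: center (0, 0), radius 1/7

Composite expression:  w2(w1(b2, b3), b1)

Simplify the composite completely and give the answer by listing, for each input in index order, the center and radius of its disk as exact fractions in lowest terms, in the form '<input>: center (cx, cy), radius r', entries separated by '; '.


Affine substitution under w2: radii multiply and b-centers shift.
input b2: applying the 2 nested substitutions gives center (-5/12, -7/12), radius 1/30
input b3: applying the 2 nested substitutions gives center (-1/2, -7/12), radius 1/36
input b1: applying the 1 nested substitution gives center (0, 0), radius 1/7

b1: center (0, 0), radius 1/7; b2: center (-5/12, -7/12), radius 1/30; b3: center (-1/2, -7/12), radius 1/36


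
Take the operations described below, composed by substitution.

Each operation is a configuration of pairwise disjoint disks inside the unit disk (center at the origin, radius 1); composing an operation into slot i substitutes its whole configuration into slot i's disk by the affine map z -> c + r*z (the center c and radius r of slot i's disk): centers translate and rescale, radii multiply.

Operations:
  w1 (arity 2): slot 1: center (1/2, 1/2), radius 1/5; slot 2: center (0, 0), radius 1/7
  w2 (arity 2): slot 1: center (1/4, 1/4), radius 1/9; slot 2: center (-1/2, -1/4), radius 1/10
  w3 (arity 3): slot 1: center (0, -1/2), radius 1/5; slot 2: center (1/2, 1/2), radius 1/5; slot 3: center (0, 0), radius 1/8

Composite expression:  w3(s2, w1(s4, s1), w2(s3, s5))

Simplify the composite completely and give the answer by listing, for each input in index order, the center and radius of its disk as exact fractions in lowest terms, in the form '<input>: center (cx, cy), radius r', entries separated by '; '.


s1: center (1/2, 1/2), radius 1/35; s2: center (0, -1/2), radius 1/5; s3: center (1/32, 1/32), radius 1/72; s4: center (3/5, 3/5), radius 1/25; s5: center (-1/16, -1/32), radius 1/80

Only the slot chain above each s matters under w3; compose those maps.
s2: after 1 affine step, its disk has center (0, -1/2), radius 1/5
s4: after 2 affine steps, its disk has center (3/5, 3/5), radius 1/25
s1: after 2 affine steps, its disk has center (1/2, 1/2), radius 1/35
s3: after 2 affine steps, its disk has center (1/32, 1/32), radius 1/72
s5: after 2 affine steps, its disk has center (-1/16, -1/32), radius 1/80


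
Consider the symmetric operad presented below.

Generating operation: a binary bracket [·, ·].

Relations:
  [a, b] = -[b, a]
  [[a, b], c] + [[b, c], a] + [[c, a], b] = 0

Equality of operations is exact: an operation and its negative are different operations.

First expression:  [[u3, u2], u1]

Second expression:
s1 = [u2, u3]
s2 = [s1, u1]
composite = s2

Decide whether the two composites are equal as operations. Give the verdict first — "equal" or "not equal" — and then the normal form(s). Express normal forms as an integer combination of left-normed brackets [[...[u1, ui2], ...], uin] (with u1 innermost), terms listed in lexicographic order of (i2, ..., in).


not equal; first: [[u1, u2], u3] - [[u1, u3], u2]; second: -[[u1, u2], u3] + [[u1, u3], u2]

Normal form of the first expression: [[u1, u2], u3] - [[u1, u3], u2]
Normal form of the second expression: -[[u1, u2], u3] + [[u1, u3], u2]
The forms do not match — not equal.


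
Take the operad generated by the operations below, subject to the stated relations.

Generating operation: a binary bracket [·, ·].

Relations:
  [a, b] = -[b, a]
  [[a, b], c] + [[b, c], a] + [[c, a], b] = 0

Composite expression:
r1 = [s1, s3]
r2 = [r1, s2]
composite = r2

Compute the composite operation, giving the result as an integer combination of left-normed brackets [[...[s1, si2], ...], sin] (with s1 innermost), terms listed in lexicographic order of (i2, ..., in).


[[s1, s3], s2]

In the tensor algebra, words opening s1 carry the s1-anchored form.
Composite bracket: [[s1, s3], s2]
Applying ab - ba throughout gives 4 signed words (2^2 = 4).
Collect the words opening with s1:
  the word s1s3s2 carries sign +1 and contributes +[[s1, s3], s2]


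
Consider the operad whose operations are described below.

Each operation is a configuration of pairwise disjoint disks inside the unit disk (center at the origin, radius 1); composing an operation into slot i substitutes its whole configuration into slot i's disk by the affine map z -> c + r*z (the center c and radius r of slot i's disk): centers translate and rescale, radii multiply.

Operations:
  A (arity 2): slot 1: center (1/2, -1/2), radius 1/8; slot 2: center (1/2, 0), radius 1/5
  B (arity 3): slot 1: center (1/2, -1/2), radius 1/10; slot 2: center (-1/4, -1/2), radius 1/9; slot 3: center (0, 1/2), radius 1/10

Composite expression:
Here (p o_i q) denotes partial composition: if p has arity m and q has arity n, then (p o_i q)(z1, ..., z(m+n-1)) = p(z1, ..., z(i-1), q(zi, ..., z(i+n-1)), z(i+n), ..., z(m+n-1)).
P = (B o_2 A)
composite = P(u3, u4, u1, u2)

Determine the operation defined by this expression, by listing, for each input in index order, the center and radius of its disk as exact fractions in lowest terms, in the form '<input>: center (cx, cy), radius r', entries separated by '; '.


u1: center (-7/36, -1/2), radius 1/45; u2: center (0, 1/2), radius 1/10; u3: center (1/2, -1/2), radius 1/10; u4: center (-7/36, -5/9), radius 1/72


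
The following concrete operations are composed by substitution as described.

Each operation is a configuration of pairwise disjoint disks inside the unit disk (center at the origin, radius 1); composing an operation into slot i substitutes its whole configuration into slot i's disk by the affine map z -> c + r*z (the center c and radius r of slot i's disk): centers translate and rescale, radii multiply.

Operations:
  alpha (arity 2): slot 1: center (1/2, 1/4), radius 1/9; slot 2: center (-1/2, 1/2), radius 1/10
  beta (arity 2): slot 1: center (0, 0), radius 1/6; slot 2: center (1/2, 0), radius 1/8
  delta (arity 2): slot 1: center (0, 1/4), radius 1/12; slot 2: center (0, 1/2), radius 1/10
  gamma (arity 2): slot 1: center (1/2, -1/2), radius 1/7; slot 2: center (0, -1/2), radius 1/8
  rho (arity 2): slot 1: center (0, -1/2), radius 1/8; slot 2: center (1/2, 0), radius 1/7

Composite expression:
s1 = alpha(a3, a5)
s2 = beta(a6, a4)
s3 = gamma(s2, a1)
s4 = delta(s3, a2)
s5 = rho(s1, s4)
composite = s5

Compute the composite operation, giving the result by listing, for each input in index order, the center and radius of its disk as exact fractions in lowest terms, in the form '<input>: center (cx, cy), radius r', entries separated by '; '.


a1: center (1/2, 5/168), radius 1/672; a2: center (1/2, 1/14), radius 1/70; a3: center (1/16, -15/32), radius 1/72; a4: center (149/294, 5/168), radius 1/4704; a5: center (-1/16, -7/16), radius 1/80; a6: center (85/168, 5/168), radius 1/3528

Follow each a-input down from rho: c' goes to c + r*c', radius to r*r'.
for a3, the 2-step affine chain lands on center (1/16, -15/32), radius 1/72
for a5, the 2-step affine chain lands on center (-1/16, -7/16), radius 1/80
for a6, the 4-step affine chain lands on center (85/168, 5/168), radius 1/3528
for a4, the 4-step affine chain lands on center (149/294, 5/168), radius 1/4704
for a1, the 3-step affine chain lands on center (1/2, 5/168), radius 1/672
for a2, the 2-step affine chain lands on center (1/2, 1/14), radius 1/70


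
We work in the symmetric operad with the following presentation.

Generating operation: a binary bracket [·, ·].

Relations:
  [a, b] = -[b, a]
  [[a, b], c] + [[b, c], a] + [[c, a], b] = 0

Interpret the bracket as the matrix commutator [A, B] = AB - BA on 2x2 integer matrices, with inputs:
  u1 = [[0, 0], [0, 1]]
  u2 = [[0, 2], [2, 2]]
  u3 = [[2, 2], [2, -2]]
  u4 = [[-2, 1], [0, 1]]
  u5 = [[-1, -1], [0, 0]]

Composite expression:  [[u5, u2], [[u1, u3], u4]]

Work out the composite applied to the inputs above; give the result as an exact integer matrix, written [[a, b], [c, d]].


[u5, u2] = [[-2, -4], [2, 2]]
[u1, u3] = [[0, -2], [2, 0]]
[[u1, u3], u4] = [[-2, -6], [-6, 2]]
[[u5, u2], [[u1, u3], u4]] = [[36, 8], [-32, -36]]

[[36, 8], [-32, -36]]


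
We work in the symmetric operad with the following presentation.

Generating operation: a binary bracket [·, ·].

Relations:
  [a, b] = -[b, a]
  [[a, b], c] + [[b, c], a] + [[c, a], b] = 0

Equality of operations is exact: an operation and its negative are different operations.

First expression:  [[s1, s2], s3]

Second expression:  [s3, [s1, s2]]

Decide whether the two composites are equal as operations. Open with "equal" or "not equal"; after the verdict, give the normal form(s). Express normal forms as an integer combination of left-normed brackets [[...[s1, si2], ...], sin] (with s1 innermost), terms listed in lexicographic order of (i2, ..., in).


not equal — first [[s1, s2], s3], second -[[s1, s2], s3]


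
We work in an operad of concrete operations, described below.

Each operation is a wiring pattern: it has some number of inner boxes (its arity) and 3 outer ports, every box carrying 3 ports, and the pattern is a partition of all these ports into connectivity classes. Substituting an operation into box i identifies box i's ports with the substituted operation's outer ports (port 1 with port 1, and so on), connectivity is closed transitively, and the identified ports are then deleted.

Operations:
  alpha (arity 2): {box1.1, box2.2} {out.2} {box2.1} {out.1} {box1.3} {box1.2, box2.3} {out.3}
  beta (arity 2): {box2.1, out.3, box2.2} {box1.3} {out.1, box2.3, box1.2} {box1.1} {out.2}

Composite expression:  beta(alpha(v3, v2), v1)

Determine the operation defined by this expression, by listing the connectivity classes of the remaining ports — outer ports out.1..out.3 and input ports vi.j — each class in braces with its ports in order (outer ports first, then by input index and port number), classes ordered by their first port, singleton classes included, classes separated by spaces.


{out.1, v1.3} {out.2} {out.3, v1.1, v1.2} {v2.1} {v2.2, v3.1} {v2.3, v3.2} {v3.3}


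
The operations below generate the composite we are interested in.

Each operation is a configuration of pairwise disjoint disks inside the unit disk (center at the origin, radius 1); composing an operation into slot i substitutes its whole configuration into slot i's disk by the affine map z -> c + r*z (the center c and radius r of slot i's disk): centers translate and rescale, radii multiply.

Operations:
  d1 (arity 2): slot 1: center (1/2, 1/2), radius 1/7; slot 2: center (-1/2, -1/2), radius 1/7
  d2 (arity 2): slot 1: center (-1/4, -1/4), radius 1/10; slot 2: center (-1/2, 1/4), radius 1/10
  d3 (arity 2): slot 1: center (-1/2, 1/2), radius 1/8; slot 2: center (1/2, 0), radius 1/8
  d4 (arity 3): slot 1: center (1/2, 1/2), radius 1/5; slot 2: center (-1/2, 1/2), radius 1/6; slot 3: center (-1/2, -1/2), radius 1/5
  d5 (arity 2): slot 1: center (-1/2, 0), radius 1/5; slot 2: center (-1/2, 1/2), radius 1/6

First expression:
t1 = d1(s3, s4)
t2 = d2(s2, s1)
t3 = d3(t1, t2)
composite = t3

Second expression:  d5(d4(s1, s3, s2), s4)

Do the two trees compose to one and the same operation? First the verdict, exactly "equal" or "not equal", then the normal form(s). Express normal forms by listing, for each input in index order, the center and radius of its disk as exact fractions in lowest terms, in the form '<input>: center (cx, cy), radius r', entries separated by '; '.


The first composite normalizes to s1: center (7/16, 1/32), radius 1/80; s2: center (15/32, -1/32), radius 1/80; s3: center (-7/16, 9/16), radius 1/56; s4: center (-9/16, 7/16), radius 1/56
The second composite normalizes to s1: center (-2/5, 1/10), radius 1/25; s2: center (-3/5, -1/10), radius 1/25; s3: center (-3/5, 1/10), radius 1/30; s4: center (-1/2, 1/2), radius 1/6
No match — not equal.

not equal — first s1: center (7/16, 1/32), radius 1/80; s2: center (15/32, -1/32), radius 1/80; s3: center (-7/16, 9/16), radius 1/56; s4: center (-9/16, 7/16), radius 1/56, second s1: center (-2/5, 1/10), radius 1/25; s2: center (-3/5, -1/10), radius 1/25; s3: center (-3/5, 1/10), radius 1/30; s4: center (-1/2, 1/2), radius 1/6


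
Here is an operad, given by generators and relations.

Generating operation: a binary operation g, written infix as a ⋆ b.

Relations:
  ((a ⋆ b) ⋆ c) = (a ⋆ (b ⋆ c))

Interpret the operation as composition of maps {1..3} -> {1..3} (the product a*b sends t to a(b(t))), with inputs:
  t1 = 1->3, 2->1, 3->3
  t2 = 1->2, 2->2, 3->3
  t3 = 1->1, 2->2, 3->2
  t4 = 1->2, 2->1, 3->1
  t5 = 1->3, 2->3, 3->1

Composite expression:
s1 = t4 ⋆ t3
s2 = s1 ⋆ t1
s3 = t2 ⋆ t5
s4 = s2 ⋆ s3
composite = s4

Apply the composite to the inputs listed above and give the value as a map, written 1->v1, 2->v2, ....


(t4 ⋆ t3) = 1->2, 2->1, 3->1
((t4 ⋆ t3) ⋆ t1) = 1->1, 2->2, 3->1
(t2 ⋆ t5) = 1->3, 2->3, 3->2
(((t4 ⋆ t3) ⋆ t1) ⋆ (t2 ⋆ t5)) = 1->1, 2->1, 3->2

1->1, 2->1, 3->2


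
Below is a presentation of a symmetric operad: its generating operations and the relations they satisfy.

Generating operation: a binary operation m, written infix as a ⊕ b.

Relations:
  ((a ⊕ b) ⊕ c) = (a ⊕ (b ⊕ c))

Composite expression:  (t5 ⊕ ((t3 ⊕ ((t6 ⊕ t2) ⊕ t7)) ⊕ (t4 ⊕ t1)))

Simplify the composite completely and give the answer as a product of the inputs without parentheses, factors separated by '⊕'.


t5 ⊕ t3 ⊕ t6 ⊕ t2 ⊕ t7 ⊕ t4 ⊕ t1

All parenthesizations of m agree; list the t-inputs left to right.
(t6 ⊕ t2) flattens to t6 ⊕ t2
((t6 ⊕ t2) ⊕ t7) flattens to t6 ⊕ t2 ⊕ t7
(t3 ⊕ ((t6 ⊕ t2) ⊕ t7)) flattens to t3 ⊕ t6 ⊕ t2 ⊕ t7
(t4 ⊕ t1) flattens to t4 ⊕ t1
((t3 ⊕ ((t6 ⊕ t2) ⊕ t7)) ⊕ (t4 ⊕ t1)) flattens to t3 ⊕ t6 ⊕ t2 ⊕ t7 ⊕ t4 ⊕ t1
(t5 ⊕ ((t3 ⊕ ((t6 ⊕ t2) ⊕ t7)) ⊕ (t4 ⊕ t1))) flattens to t5 ⊕ t3 ⊕ t6 ⊕ t2 ⊕ t7 ⊕ t4 ⊕ t1


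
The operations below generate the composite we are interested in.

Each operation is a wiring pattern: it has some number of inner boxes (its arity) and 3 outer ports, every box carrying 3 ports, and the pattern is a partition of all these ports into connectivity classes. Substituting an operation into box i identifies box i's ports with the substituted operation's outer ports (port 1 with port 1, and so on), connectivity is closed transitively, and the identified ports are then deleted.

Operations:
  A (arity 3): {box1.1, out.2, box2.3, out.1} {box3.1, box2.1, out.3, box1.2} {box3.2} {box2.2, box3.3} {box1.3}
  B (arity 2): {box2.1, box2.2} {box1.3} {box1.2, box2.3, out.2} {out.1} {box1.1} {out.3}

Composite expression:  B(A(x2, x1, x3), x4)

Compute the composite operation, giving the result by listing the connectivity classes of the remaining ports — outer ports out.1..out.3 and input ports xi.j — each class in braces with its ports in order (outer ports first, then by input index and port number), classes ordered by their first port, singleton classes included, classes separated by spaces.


{out.1} {out.2, x1.3, x2.1, x4.3} {out.3} {x1.1, x2.2, x3.1} {x1.2, x3.3} {x2.3} {x3.2} {x4.1, x4.2}

Two ports join when wires chain via B-identified ports.
through A, on inputs (x2, x1, x3): {out.1, out.2, x1.3, x2.1} {out.3, x1.1, x2.2, x3.1} {x1.2, x3.3} {x2.3} {x3.2} (out.j = stage outer ports)
through B, on inputs (x2, x1, x3, x4): {out.1} {out.2, x1.3, x2.1, x4.3} {out.3} {x1.1, x2.2, x3.1} {x1.2, x3.3} {x2.3} {x3.2} {x4.1, x4.2} (out.j = stage outer ports)
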